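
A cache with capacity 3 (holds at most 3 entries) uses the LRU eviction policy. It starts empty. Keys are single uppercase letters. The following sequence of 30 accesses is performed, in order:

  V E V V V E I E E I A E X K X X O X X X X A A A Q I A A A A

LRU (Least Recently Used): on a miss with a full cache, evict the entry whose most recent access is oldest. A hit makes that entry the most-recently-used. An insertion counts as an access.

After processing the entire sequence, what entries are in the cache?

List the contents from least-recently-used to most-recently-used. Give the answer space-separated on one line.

LRU simulation (capacity=3):
  1. access V: MISS. Cache (LRU->MRU): [V]
  2. access E: MISS. Cache (LRU->MRU): [V E]
  3. access V: HIT. Cache (LRU->MRU): [E V]
  4. access V: HIT. Cache (LRU->MRU): [E V]
  5. access V: HIT. Cache (LRU->MRU): [E V]
  6. access E: HIT. Cache (LRU->MRU): [V E]
  7. access I: MISS. Cache (LRU->MRU): [V E I]
  8. access E: HIT. Cache (LRU->MRU): [V I E]
  9. access E: HIT. Cache (LRU->MRU): [V I E]
  10. access I: HIT. Cache (LRU->MRU): [V E I]
  11. access A: MISS, evict V. Cache (LRU->MRU): [E I A]
  12. access E: HIT. Cache (LRU->MRU): [I A E]
  13. access X: MISS, evict I. Cache (LRU->MRU): [A E X]
  14. access K: MISS, evict A. Cache (LRU->MRU): [E X K]
  15. access X: HIT. Cache (LRU->MRU): [E K X]
  16. access X: HIT. Cache (LRU->MRU): [E K X]
  17. access O: MISS, evict E. Cache (LRU->MRU): [K X O]
  18. access X: HIT. Cache (LRU->MRU): [K O X]
  19. access X: HIT. Cache (LRU->MRU): [K O X]
  20. access X: HIT. Cache (LRU->MRU): [K O X]
  21. access X: HIT. Cache (LRU->MRU): [K O X]
  22. access A: MISS, evict K. Cache (LRU->MRU): [O X A]
  23. access A: HIT. Cache (LRU->MRU): [O X A]
  24. access A: HIT. Cache (LRU->MRU): [O X A]
  25. access Q: MISS, evict O. Cache (LRU->MRU): [X A Q]
  26. access I: MISS, evict X. Cache (LRU->MRU): [A Q I]
  27. access A: HIT. Cache (LRU->MRU): [Q I A]
  28. access A: HIT. Cache (LRU->MRU): [Q I A]
  29. access A: HIT. Cache (LRU->MRU): [Q I A]
  30. access A: HIT. Cache (LRU->MRU): [Q I A]
Total: 20 hits, 10 misses, 7 evictions

Answer: Q I A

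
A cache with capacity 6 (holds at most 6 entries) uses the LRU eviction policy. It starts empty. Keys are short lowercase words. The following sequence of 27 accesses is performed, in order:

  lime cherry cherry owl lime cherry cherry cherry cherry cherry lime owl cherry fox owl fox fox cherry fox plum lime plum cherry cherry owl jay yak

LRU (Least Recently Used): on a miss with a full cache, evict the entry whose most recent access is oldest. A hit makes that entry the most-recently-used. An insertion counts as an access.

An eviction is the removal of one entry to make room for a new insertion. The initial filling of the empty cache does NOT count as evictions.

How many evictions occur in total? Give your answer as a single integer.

LRU simulation (capacity=6):
  1. access lime: MISS. Cache (LRU->MRU): [lime]
  2. access cherry: MISS. Cache (LRU->MRU): [lime cherry]
  3. access cherry: HIT. Cache (LRU->MRU): [lime cherry]
  4. access owl: MISS. Cache (LRU->MRU): [lime cherry owl]
  5. access lime: HIT. Cache (LRU->MRU): [cherry owl lime]
  6. access cherry: HIT. Cache (LRU->MRU): [owl lime cherry]
  7. access cherry: HIT. Cache (LRU->MRU): [owl lime cherry]
  8. access cherry: HIT. Cache (LRU->MRU): [owl lime cherry]
  9. access cherry: HIT. Cache (LRU->MRU): [owl lime cherry]
  10. access cherry: HIT. Cache (LRU->MRU): [owl lime cherry]
  11. access lime: HIT. Cache (LRU->MRU): [owl cherry lime]
  12. access owl: HIT. Cache (LRU->MRU): [cherry lime owl]
  13. access cherry: HIT. Cache (LRU->MRU): [lime owl cherry]
  14. access fox: MISS. Cache (LRU->MRU): [lime owl cherry fox]
  15. access owl: HIT. Cache (LRU->MRU): [lime cherry fox owl]
  16. access fox: HIT. Cache (LRU->MRU): [lime cherry owl fox]
  17. access fox: HIT. Cache (LRU->MRU): [lime cherry owl fox]
  18. access cherry: HIT. Cache (LRU->MRU): [lime owl fox cherry]
  19. access fox: HIT. Cache (LRU->MRU): [lime owl cherry fox]
  20. access plum: MISS. Cache (LRU->MRU): [lime owl cherry fox plum]
  21. access lime: HIT. Cache (LRU->MRU): [owl cherry fox plum lime]
  22. access plum: HIT. Cache (LRU->MRU): [owl cherry fox lime plum]
  23. access cherry: HIT. Cache (LRU->MRU): [owl fox lime plum cherry]
  24. access cherry: HIT. Cache (LRU->MRU): [owl fox lime plum cherry]
  25. access owl: HIT. Cache (LRU->MRU): [fox lime plum cherry owl]
  26. access jay: MISS. Cache (LRU->MRU): [fox lime plum cherry owl jay]
  27. access yak: MISS, evict fox. Cache (LRU->MRU): [lime plum cherry owl jay yak]
Total: 20 hits, 7 misses, 1 evictions

Answer: 1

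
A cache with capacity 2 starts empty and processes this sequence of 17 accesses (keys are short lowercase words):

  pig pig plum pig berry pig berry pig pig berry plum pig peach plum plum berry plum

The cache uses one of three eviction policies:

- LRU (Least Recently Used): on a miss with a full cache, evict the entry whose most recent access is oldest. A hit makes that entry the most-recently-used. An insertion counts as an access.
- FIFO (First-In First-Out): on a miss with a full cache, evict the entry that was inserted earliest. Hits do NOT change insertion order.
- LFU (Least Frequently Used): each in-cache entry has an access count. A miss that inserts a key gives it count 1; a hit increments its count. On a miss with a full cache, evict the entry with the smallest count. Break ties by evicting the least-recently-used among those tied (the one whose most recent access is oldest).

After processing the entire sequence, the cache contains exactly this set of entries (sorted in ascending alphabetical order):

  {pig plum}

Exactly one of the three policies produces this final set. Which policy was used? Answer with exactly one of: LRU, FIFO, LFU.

Answer: LFU

Derivation:
Simulating under each policy and comparing final sets:
  LRU: final set = {berry plum} -> differs
  FIFO: final set = {berry plum} -> differs
  LFU: final set = {pig plum} -> MATCHES target
Only LFU produces the target set.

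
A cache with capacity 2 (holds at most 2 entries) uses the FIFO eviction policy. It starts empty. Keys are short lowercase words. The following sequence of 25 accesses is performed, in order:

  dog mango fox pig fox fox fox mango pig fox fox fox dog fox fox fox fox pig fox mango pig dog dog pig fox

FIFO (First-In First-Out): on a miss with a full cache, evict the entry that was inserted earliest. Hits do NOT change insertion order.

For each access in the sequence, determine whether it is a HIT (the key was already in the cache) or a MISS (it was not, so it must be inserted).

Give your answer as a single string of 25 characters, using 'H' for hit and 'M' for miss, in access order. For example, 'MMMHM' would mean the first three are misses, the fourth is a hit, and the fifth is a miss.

FIFO simulation (capacity=2):
  1. access dog: MISS. Cache (old->new): [dog]
  2. access mango: MISS. Cache (old->new): [dog mango]
  3. access fox: MISS, evict dog. Cache (old->new): [mango fox]
  4. access pig: MISS, evict mango. Cache (old->new): [fox pig]
  5. access fox: HIT. Cache (old->new): [fox pig]
  6. access fox: HIT. Cache (old->new): [fox pig]
  7. access fox: HIT. Cache (old->new): [fox pig]
  8. access mango: MISS, evict fox. Cache (old->new): [pig mango]
  9. access pig: HIT. Cache (old->new): [pig mango]
  10. access fox: MISS, evict pig. Cache (old->new): [mango fox]
  11. access fox: HIT. Cache (old->new): [mango fox]
  12. access fox: HIT. Cache (old->new): [mango fox]
  13. access dog: MISS, evict mango. Cache (old->new): [fox dog]
  14. access fox: HIT. Cache (old->new): [fox dog]
  15. access fox: HIT. Cache (old->new): [fox dog]
  16. access fox: HIT. Cache (old->new): [fox dog]
  17. access fox: HIT. Cache (old->new): [fox dog]
  18. access pig: MISS, evict fox. Cache (old->new): [dog pig]
  19. access fox: MISS, evict dog. Cache (old->new): [pig fox]
  20. access mango: MISS, evict pig. Cache (old->new): [fox mango]
  21. access pig: MISS, evict fox. Cache (old->new): [mango pig]
  22. access dog: MISS, evict mango. Cache (old->new): [pig dog]
  23. access dog: HIT. Cache (old->new): [pig dog]
  24. access pig: HIT. Cache (old->new): [pig dog]
  25. access fox: MISS, evict pig. Cache (old->new): [dog fox]
Total: 12 hits, 13 misses, 11 evictions

Answer: MMMMHHHMHMHHMHHHHMMMMMHHM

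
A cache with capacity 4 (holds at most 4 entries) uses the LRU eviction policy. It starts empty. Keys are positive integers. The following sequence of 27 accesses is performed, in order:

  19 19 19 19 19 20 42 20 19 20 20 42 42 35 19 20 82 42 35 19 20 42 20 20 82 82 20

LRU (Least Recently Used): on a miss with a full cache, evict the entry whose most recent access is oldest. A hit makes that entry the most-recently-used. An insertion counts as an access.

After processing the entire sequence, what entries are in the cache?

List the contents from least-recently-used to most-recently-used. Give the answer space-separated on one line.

Answer: 19 42 82 20

Derivation:
LRU simulation (capacity=4):
  1. access 19: MISS. Cache (LRU->MRU): [19]
  2. access 19: HIT. Cache (LRU->MRU): [19]
  3. access 19: HIT. Cache (LRU->MRU): [19]
  4. access 19: HIT. Cache (LRU->MRU): [19]
  5. access 19: HIT. Cache (LRU->MRU): [19]
  6. access 20: MISS. Cache (LRU->MRU): [19 20]
  7. access 42: MISS. Cache (LRU->MRU): [19 20 42]
  8. access 20: HIT. Cache (LRU->MRU): [19 42 20]
  9. access 19: HIT. Cache (LRU->MRU): [42 20 19]
  10. access 20: HIT. Cache (LRU->MRU): [42 19 20]
  11. access 20: HIT. Cache (LRU->MRU): [42 19 20]
  12. access 42: HIT. Cache (LRU->MRU): [19 20 42]
  13. access 42: HIT. Cache (LRU->MRU): [19 20 42]
  14. access 35: MISS. Cache (LRU->MRU): [19 20 42 35]
  15. access 19: HIT. Cache (LRU->MRU): [20 42 35 19]
  16. access 20: HIT. Cache (LRU->MRU): [42 35 19 20]
  17. access 82: MISS, evict 42. Cache (LRU->MRU): [35 19 20 82]
  18. access 42: MISS, evict 35. Cache (LRU->MRU): [19 20 82 42]
  19. access 35: MISS, evict 19. Cache (LRU->MRU): [20 82 42 35]
  20. access 19: MISS, evict 20. Cache (LRU->MRU): [82 42 35 19]
  21. access 20: MISS, evict 82. Cache (LRU->MRU): [42 35 19 20]
  22. access 42: HIT. Cache (LRU->MRU): [35 19 20 42]
  23. access 20: HIT. Cache (LRU->MRU): [35 19 42 20]
  24. access 20: HIT. Cache (LRU->MRU): [35 19 42 20]
  25. access 82: MISS, evict 35. Cache (LRU->MRU): [19 42 20 82]
  26. access 82: HIT. Cache (LRU->MRU): [19 42 20 82]
  27. access 20: HIT. Cache (LRU->MRU): [19 42 82 20]
Total: 17 hits, 10 misses, 6 evictions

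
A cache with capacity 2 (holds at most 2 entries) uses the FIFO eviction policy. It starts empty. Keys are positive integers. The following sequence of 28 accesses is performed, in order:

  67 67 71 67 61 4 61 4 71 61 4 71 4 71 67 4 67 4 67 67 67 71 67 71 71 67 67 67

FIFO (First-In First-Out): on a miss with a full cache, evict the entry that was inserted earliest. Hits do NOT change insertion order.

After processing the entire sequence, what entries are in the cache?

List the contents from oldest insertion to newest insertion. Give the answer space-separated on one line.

FIFO simulation (capacity=2):
  1. access 67: MISS. Cache (old->new): [67]
  2. access 67: HIT. Cache (old->new): [67]
  3. access 71: MISS. Cache (old->new): [67 71]
  4. access 67: HIT. Cache (old->new): [67 71]
  5. access 61: MISS, evict 67. Cache (old->new): [71 61]
  6. access 4: MISS, evict 71. Cache (old->new): [61 4]
  7. access 61: HIT. Cache (old->new): [61 4]
  8. access 4: HIT. Cache (old->new): [61 4]
  9. access 71: MISS, evict 61. Cache (old->new): [4 71]
  10. access 61: MISS, evict 4. Cache (old->new): [71 61]
  11. access 4: MISS, evict 71. Cache (old->new): [61 4]
  12. access 71: MISS, evict 61. Cache (old->new): [4 71]
  13. access 4: HIT. Cache (old->new): [4 71]
  14. access 71: HIT. Cache (old->new): [4 71]
  15. access 67: MISS, evict 4. Cache (old->new): [71 67]
  16. access 4: MISS, evict 71. Cache (old->new): [67 4]
  17. access 67: HIT. Cache (old->new): [67 4]
  18. access 4: HIT. Cache (old->new): [67 4]
  19. access 67: HIT. Cache (old->new): [67 4]
  20. access 67: HIT. Cache (old->new): [67 4]
  21. access 67: HIT. Cache (old->new): [67 4]
  22. access 71: MISS, evict 67. Cache (old->new): [4 71]
  23. access 67: MISS, evict 4. Cache (old->new): [71 67]
  24. access 71: HIT. Cache (old->new): [71 67]
  25. access 71: HIT. Cache (old->new): [71 67]
  26. access 67: HIT. Cache (old->new): [71 67]
  27. access 67: HIT. Cache (old->new): [71 67]
  28. access 67: HIT. Cache (old->new): [71 67]
Total: 16 hits, 12 misses, 10 evictions

Answer: 71 67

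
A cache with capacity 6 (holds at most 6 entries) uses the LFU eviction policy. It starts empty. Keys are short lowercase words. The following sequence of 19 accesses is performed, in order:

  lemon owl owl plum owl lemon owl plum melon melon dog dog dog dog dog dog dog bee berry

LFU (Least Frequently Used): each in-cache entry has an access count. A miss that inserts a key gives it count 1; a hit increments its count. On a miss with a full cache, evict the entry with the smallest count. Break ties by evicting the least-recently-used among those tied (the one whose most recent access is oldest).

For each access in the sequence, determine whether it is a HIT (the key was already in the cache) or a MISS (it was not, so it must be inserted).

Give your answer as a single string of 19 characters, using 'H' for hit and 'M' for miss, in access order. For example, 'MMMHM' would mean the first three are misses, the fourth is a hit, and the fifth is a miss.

Answer: MMHMHHHHMHMHHHHHHMM

Derivation:
LFU simulation (capacity=6):
  1. access lemon: MISS. Cache: [lemon(c=1)]
  2. access owl: MISS. Cache: [lemon(c=1) owl(c=1)]
  3. access owl: HIT, count now 2. Cache: [lemon(c=1) owl(c=2)]
  4. access plum: MISS. Cache: [lemon(c=1) plum(c=1) owl(c=2)]
  5. access owl: HIT, count now 3. Cache: [lemon(c=1) plum(c=1) owl(c=3)]
  6. access lemon: HIT, count now 2. Cache: [plum(c=1) lemon(c=2) owl(c=3)]
  7. access owl: HIT, count now 4. Cache: [plum(c=1) lemon(c=2) owl(c=4)]
  8. access plum: HIT, count now 2. Cache: [lemon(c=2) plum(c=2) owl(c=4)]
  9. access melon: MISS. Cache: [melon(c=1) lemon(c=2) plum(c=2) owl(c=4)]
  10. access melon: HIT, count now 2. Cache: [lemon(c=2) plum(c=2) melon(c=2) owl(c=4)]
  11. access dog: MISS. Cache: [dog(c=1) lemon(c=2) plum(c=2) melon(c=2) owl(c=4)]
  12. access dog: HIT, count now 2. Cache: [lemon(c=2) plum(c=2) melon(c=2) dog(c=2) owl(c=4)]
  13. access dog: HIT, count now 3. Cache: [lemon(c=2) plum(c=2) melon(c=2) dog(c=3) owl(c=4)]
  14. access dog: HIT, count now 4. Cache: [lemon(c=2) plum(c=2) melon(c=2) owl(c=4) dog(c=4)]
  15. access dog: HIT, count now 5. Cache: [lemon(c=2) plum(c=2) melon(c=2) owl(c=4) dog(c=5)]
  16. access dog: HIT, count now 6. Cache: [lemon(c=2) plum(c=2) melon(c=2) owl(c=4) dog(c=6)]
  17. access dog: HIT, count now 7. Cache: [lemon(c=2) plum(c=2) melon(c=2) owl(c=4) dog(c=7)]
  18. access bee: MISS. Cache: [bee(c=1) lemon(c=2) plum(c=2) melon(c=2) owl(c=4) dog(c=7)]
  19. access berry: MISS, evict bee(c=1). Cache: [berry(c=1) lemon(c=2) plum(c=2) melon(c=2) owl(c=4) dog(c=7)]
Total: 12 hits, 7 misses, 1 evictions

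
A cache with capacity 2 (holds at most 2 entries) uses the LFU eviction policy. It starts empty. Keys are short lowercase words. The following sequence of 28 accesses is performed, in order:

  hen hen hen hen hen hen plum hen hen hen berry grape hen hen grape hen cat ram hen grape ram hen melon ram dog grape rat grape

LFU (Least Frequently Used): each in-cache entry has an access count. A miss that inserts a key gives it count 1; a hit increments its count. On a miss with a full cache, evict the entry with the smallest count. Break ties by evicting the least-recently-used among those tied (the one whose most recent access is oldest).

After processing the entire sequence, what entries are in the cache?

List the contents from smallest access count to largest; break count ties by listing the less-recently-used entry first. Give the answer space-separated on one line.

LFU simulation (capacity=2):
  1. access hen: MISS. Cache: [hen(c=1)]
  2. access hen: HIT, count now 2. Cache: [hen(c=2)]
  3. access hen: HIT, count now 3. Cache: [hen(c=3)]
  4. access hen: HIT, count now 4. Cache: [hen(c=4)]
  5. access hen: HIT, count now 5. Cache: [hen(c=5)]
  6. access hen: HIT, count now 6. Cache: [hen(c=6)]
  7. access plum: MISS. Cache: [plum(c=1) hen(c=6)]
  8. access hen: HIT, count now 7. Cache: [plum(c=1) hen(c=7)]
  9. access hen: HIT, count now 8. Cache: [plum(c=1) hen(c=8)]
  10. access hen: HIT, count now 9. Cache: [plum(c=1) hen(c=9)]
  11. access berry: MISS, evict plum(c=1). Cache: [berry(c=1) hen(c=9)]
  12. access grape: MISS, evict berry(c=1). Cache: [grape(c=1) hen(c=9)]
  13. access hen: HIT, count now 10. Cache: [grape(c=1) hen(c=10)]
  14. access hen: HIT, count now 11. Cache: [grape(c=1) hen(c=11)]
  15. access grape: HIT, count now 2. Cache: [grape(c=2) hen(c=11)]
  16. access hen: HIT, count now 12. Cache: [grape(c=2) hen(c=12)]
  17. access cat: MISS, evict grape(c=2). Cache: [cat(c=1) hen(c=12)]
  18. access ram: MISS, evict cat(c=1). Cache: [ram(c=1) hen(c=12)]
  19. access hen: HIT, count now 13. Cache: [ram(c=1) hen(c=13)]
  20. access grape: MISS, evict ram(c=1). Cache: [grape(c=1) hen(c=13)]
  21. access ram: MISS, evict grape(c=1). Cache: [ram(c=1) hen(c=13)]
  22. access hen: HIT, count now 14. Cache: [ram(c=1) hen(c=14)]
  23. access melon: MISS, evict ram(c=1). Cache: [melon(c=1) hen(c=14)]
  24. access ram: MISS, evict melon(c=1). Cache: [ram(c=1) hen(c=14)]
  25. access dog: MISS, evict ram(c=1). Cache: [dog(c=1) hen(c=14)]
  26. access grape: MISS, evict dog(c=1). Cache: [grape(c=1) hen(c=14)]
  27. access rat: MISS, evict grape(c=1). Cache: [rat(c=1) hen(c=14)]
  28. access grape: MISS, evict rat(c=1). Cache: [grape(c=1) hen(c=14)]
Total: 14 hits, 14 misses, 12 evictions

Answer: grape hen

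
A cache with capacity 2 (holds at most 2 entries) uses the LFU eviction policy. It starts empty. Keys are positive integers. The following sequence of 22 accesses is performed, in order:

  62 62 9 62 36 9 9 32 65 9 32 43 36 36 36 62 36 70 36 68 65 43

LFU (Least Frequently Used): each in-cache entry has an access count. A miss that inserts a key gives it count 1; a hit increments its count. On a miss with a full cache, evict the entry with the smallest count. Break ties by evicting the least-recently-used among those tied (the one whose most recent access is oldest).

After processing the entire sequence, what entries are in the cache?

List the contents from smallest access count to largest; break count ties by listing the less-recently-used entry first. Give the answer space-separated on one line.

LFU simulation (capacity=2):
  1. access 62: MISS. Cache: [62(c=1)]
  2. access 62: HIT, count now 2. Cache: [62(c=2)]
  3. access 9: MISS. Cache: [9(c=1) 62(c=2)]
  4. access 62: HIT, count now 3. Cache: [9(c=1) 62(c=3)]
  5. access 36: MISS, evict 9(c=1). Cache: [36(c=1) 62(c=3)]
  6. access 9: MISS, evict 36(c=1). Cache: [9(c=1) 62(c=3)]
  7. access 9: HIT, count now 2. Cache: [9(c=2) 62(c=3)]
  8. access 32: MISS, evict 9(c=2). Cache: [32(c=1) 62(c=3)]
  9. access 65: MISS, evict 32(c=1). Cache: [65(c=1) 62(c=3)]
  10. access 9: MISS, evict 65(c=1). Cache: [9(c=1) 62(c=3)]
  11. access 32: MISS, evict 9(c=1). Cache: [32(c=1) 62(c=3)]
  12. access 43: MISS, evict 32(c=1). Cache: [43(c=1) 62(c=3)]
  13. access 36: MISS, evict 43(c=1). Cache: [36(c=1) 62(c=3)]
  14. access 36: HIT, count now 2. Cache: [36(c=2) 62(c=3)]
  15. access 36: HIT, count now 3. Cache: [62(c=3) 36(c=3)]
  16. access 62: HIT, count now 4. Cache: [36(c=3) 62(c=4)]
  17. access 36: HIT, count now 4. Cache: [62(c=4) 36(c=4)]
  18. access 70: MISS, evict 62(c=4). Cache: [70(c=1) 36(c=4)]
  19. access 36: HIT, count now 5. Cache: [70(c=1) 36(c=5)]
  20. access 68: MISS, evict 70(c=1). Cache: [68(c=1) 36(c=5)]
  21. access 65: MISS, evict 68(c=1). Cache: [65(c=1) 36(c=5)]
  22. access 43: MISS, evict 65(c=1). Cache: [43(c=1) 36(c=5)]
Total: 8 hits, 14 misses, 12 evictions

Answer: 43 36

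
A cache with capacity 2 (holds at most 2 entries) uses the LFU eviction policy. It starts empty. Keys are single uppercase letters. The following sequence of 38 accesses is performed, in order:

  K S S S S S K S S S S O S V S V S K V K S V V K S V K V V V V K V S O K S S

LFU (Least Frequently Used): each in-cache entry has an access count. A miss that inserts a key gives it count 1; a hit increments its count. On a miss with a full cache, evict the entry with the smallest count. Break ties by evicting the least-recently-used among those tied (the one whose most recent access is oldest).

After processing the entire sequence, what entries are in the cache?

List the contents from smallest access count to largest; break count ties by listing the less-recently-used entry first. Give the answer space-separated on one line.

Answer: K S

Derivation:
LFU simulation (capacity=2):
  1. access K: MISS. Cache: [K(c=1)]
  2. access S: MISS. Cache: [K(c=1) S(c=1)]
  3. access S: HIT, count now 2. Cache: [K(c=1) S(c=2)]
  4. access S: HIT, count now 3. Cache: [K(c=1) S(c=3)]
  5. access S: HIT, count now 4. Cache: [K(c=1) S(c=4)]
  6. access S: HIT, count now 5. Cache: [K(c=1) S(c=5)]
  7. access K: HIT, count now 2. Cache: [K(c=2) S(c=5)]
  8. access S: HIT, count now 6. Cache: [K(c=2) S(c=6)]
  9. access S: HIT, count now 7. Cache: [K(c=2) S(c=7)]
  10. access S: HIT, count now 8. Cache: [K(c=2) S(c=8)]
  11. access S: HIT, count now 9. Cache: [K(c=2) S(c=9)]
  12. access O: MISS, evict K(c=2). Cache: [O(c=1) S(c=9)]
  13. access S: HIT, count now 10. Cache: [O(c=1) S(c=10)]
  14. access V: MISS, evict O(c=1). Cache: [V(c=1) S(c=10)]
  15. access S: HIT, count now 11. Cache: [V(c=1) S(c=11)]
  16. access V: HIT, count now 2. Cache: [V(c=2) S(c=11)]
  17. access S: HIT, count now 12. Cache: [V(c=2) S(c=12)]
  18. access K: MISS, evict V(c=2). Cache: [K(c=1) S(c=12)]
  19. access V: MISS, evict K(c=1). Cache: [V(c=1) S(c=12)]
  20. access K: MISS, evict V(c=1). Cache: [K(c=1) S(c=12)]
  21. access S: HIT, count now 13. Cache: [K(c=1) S(c=13)]
  22. access V: MISS, evict K(c=1). Cache: [V(c=1) S(c=13)]
  23. access V: HIT, count now 2. Cache: [V(c=2) S(c=13)]
  24. access K: MISS, evict V(c=2). Cache: [K(c=1) S(c=13)]
  25. access S: HIT, count now 14. Cache: [K(c=1) S(c=14)]
  26. access V: MISS, evict K(c=1). Cache: [V(c=1) S(c=14)]
  27. access K: MISS, evict V(c=1). Cache: [K(c=1) S(c=14)]
  28. access V: MISS, evict K(c=1). Cache: [V(c=1) S(c=14)]
  29. access V: HIT, count now 2. Cache: [V(c=2) S(c=14)]
  30. access V: HIT, count now 3. Cache: [V(c=3) S(c=14)]
  31. access V: HIT, count now 4. Cache: [V(c=4) S(c=14)]
  32. access K: MISS, evict V(c=4). Cache: [K(c=1) S(c=14)]
  33. access V: MISS, evict K(c=1). Cache: [V(c=1) S(c=14)]
  34. access S: HIT, count now 15. Cache: [V(c=1) S(c=15)]
  35. access O: MISS, evict V(c=1). Cache: [O(c=1) S(c=15)]
  36. access K: MISS, evict O(c=1). Cache: [K(c=1) S(c=15)]
  37. access S: HIT, count now 16. Cache: [K(c=1) S(c=16)]
  38. access S: HIT, count now 17. Cache: [K(c=1) S(c=17)]
Total: 22 hits, 16 misses, 14 evictions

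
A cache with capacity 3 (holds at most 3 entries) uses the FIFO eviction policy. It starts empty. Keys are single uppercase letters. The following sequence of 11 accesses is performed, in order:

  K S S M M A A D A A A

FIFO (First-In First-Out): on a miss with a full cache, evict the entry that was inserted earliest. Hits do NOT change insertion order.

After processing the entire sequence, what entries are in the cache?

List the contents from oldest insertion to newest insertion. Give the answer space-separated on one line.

FIFO simulation (capacity=3):
  1. access K: MISS. Cache (old->new): [K]
  2. access S: MISS. Cache (old->new): [K S]
  3. access S: HIT. Cache (old->new): [K S]
  4. access M: MISS. Cache (old->new): [K S M]
  5. access M: HIT. Cache (old->new): [K S M]
  6. access A: MISS, evict K. Cache (old->new): [S M A]
  7. access A: HIT. Cache (old->new): [S M A]
  8. access D: MISS, evict S. Cache (old->new): [M A D]
  9. access A: HIT. Cache (old->new): [M A D]
  10. access A: HIT. Cache (old->new): [M A D]
  11. access A: HIT. Cache (old->new): [M A D]
Total: 6 hits, 5 misses, 2 evictions

Answer: M A D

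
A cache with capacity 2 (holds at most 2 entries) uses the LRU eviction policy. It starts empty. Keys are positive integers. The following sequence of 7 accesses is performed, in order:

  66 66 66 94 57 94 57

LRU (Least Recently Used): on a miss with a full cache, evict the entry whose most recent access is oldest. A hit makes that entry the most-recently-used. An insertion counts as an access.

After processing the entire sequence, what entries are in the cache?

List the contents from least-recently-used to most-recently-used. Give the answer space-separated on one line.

Answer: 94 57

Derivation:
LRU simulation (capacity=2):
  1. access 66: MISS. Cache (LRU->MRU): [66]
  2. access 66: HIT. Cache (LRU->MRU): [66]
  3. access 66: HIT. Cache (LRU->MRU): [66]
  4. access 94: MISS. Cache (LRU->MRU): [66 94]
  5. access 57: MISS, evict 66. Cache (LRU->MRU): [94 57]
  6. access 94: HIT. Cache (LRU->MRU): [57 94]
  7. access 57: HIT. Cache (LRU->MRU): [94 57]
Total: 4 hits, 3 misses, 1 evictions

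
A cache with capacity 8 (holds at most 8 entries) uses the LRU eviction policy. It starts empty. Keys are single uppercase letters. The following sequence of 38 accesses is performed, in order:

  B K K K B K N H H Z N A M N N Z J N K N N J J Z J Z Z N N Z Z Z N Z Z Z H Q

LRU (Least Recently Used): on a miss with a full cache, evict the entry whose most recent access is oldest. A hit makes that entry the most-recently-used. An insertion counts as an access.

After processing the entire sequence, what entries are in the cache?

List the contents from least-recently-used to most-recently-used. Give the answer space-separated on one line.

Answer: A M K J N Z H Q

Derivation:
LRU simulation (capacity=8):
  1. access B: MISS. Cache (LRU->MRU): [B]
  2. access K: MISS. Cache (LRU->MRU): [B K]
  3. access K: HIT. Cache (LRU->MRU): [B K]
  4. access K: HIT. Cache (LRU->MRU): [B K]
  5. access B: HIT. Cache (LRU->MRU): [K B]
  6. access K: HIT. Cache (LRU->MRU): [B K]
  7. access N: MISS. Cache (LRU->MRU): [B K N]
  8. access H: MISS. Cache (LRU->MRU): [B K N H]
  9. access H: HIT. Cache (LRU->MRU): [B K N H]
  10. access Z: MISS. Cache (LRU->MRU): [B K N H Z]
  11. access N: HIT. Cache (LRU->MRU): [B K H Z N]
  12. access A: MISS. Cache (LRU->MRU): [B K H Z N A]
  13. access M: MISS. Cache (LRU->MRU): [B K H Z N A M]
  14. access N: HIT. Cache (LRU->MRU): [B K H Z A M N]
  15. access N: HIT. Cache (LRU->MRU): [B K H Z A M N]
  16. access Z: HIT. Cache (LRU->MRU): [B K H A M N Z]
  17. access J: MISS. Cache (LRU->MRU): [B K H A M N Z J]
  18. access N: HIT. Cache (LRU->MRU): [B K H A M Z J N]
  19. access K: HIT. Cache (LRU->MRU): [B H A M Z J N K]
  20. access N: HIT. Cache (LRU->MRU): [B H A M Z J K N]
  21. access N: HIT. Cache (LRU->MRU): [B H A M Z J K N]
  22. access J: HIT. Cache (LRU->MRU): [B H A M Z K N J]
  23. access J: HIT. Cache (LRU->MRU): [B H A M Z K N J]
  24. access Z: HIT. Cache (LRU->MRU): [B H A M K N J Z]
  25. access J: HIT. Cache (LRU->MRU): [B H A M K N Z J]
  26. access Z: HIT. Cache (LRU->MRU): [B H A M K N J Z]
  27. access Z: HIT. Cache (LRU->MRU): [B H A M K N J Z]
  28. access N: HIT. Cache (LRU->MRU): [B H A M K J Z N]
  29. access N: HIT. Cache (LRU->MRU): [B H A M K J Z N]
  30. access Z: HIT. Cache (LRU->MRU): [B H A M K J N Z]
  31. access Z: HIT. Cache (LRU->MRU): [B H A M K J N Z]
  32. access Z: HIT. Cache (LRU->MRU): [B H A M K J N Z]
  33. access N: HIT. Cache (LRU->MRU): [B H A M K J Z N]
  34. access Z: HIT. Cache (LRU->MRU): [B H A M K J N Z]
  35. access Z: HIT. Cache (LRU->MRU): [B H A M K J N Z]
  36. access Z: HIT. Cache (LRU->MRU): [B H A M K J N Z]
  37. access H: HIT. Cache (LRU->MRU): [B A M K J N Z H]
  38. access Q: MISS, evict B. Cache (LRU->MRU): [A M K J N Z H Q]
Total: 29 hits, 9 misses, 1 evictions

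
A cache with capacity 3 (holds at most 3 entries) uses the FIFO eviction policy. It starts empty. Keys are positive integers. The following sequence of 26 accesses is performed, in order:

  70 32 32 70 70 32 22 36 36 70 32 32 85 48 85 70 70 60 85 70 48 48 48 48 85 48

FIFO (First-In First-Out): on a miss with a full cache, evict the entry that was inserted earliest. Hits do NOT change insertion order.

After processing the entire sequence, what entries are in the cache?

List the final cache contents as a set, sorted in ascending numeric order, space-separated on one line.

Answer: 48 60 85

Derivation:
FIFO simulation (capacity=3):
  1. access 70: MISS. Cache (old->new): [70]
  2. access 32: MISS. Cache (old->new): [70 32]
  3. access 32: HIT. Cache (old->new): [70 32]
  4. access 70: HIT. Cache (old->new): [70 32]
  5. access 70: HIT. Cache (old->new): [70 32]
  6. access 32: HIT. Cache (old->new): [70 32]
  7. access 22: MISS. Cache (old->new): [70 32 22]
  8. access 36: MISS, evict 70. Cache (old->new): [32 22 36]
  9. access 36: HIT. Cache (old->new): [32 22 36]
  10. access 70: MISS, evict 32. Cache (old->new): [22 36 70]
  11. access 32: MISS, evict 22. Cache (old->new): [36 70 32]
  12. access 32: HIT. Cache (old->new): [36 70 32]
  13. access 85: MISS, evict 36. Cache (old->new): [70 32 85]
  14. access 48: MISS, evict 70. Cache (old->new): [32 85 48]
  15. access 85: HIT. Cache (old->new): [32 85 48]
  16. access 70: MISS, evict 32. Cache (old->new): [85 48 70]
  17. access 70: HIT. Cache (old->new): [85 48 70]
  18. access 60: MISS, evict 85. Cache (old->new): [48 70 60]
  19. access 85: MISS, evict 48. Cache (old->new): [70 60 85]
  20. access 70: HIT. Cache (old->new): [70 60 85]
  21. access 48: MISS, evict 70. Cache (old->new): [60 85 48]
  22. access 48: HIT. Cache (old->new): [60 85 48]
  23. access 48: HIT. Cache (old->new): [60 85 48]
  24. access 48: HIT. Cache (old->new): [60 85 48]
  25. access 85: HIT. Cache (old->new): [60 85 48]
  26. access 48: HIT. Cache (old->new): [60 85 48]
Total: 14 hits, 12 misses, 9 evictions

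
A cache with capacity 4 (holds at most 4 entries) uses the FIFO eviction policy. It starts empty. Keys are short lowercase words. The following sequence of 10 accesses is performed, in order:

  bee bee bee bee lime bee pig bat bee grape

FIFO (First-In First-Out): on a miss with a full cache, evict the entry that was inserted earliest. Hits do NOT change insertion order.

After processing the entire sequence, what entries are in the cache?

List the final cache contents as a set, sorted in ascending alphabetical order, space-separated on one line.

FIFO simulation (capacity=4):
  1. access bee: MISS. Cache (old->new): [bee]
  2. access bee: HIT. Cache (old->new): [bee]
  3. access bee: HIT. Cache (old->new): [bee]
  4. access bee: HIT. Cache (old->new): [bee]
  5. access lime: MISS. Cache (old->new): [bee lime]
  6. access bee: HIT. Cache (old->new): [bee lime]
  7. access pig: MISS. Cache (old->new): [bee lime pig]
  8. access bat: MISS. Cache (old->new): [bee lime pig bat]
  9. access bee: HIT. Cache (old->new): [bee lime pig bat]
  10. access grape: MISS, evict bee. Cache (old->new): [lime pig bat grape]
Total: 5 hits, 5 misses, 1 evictions

Answer: bat grape lime pig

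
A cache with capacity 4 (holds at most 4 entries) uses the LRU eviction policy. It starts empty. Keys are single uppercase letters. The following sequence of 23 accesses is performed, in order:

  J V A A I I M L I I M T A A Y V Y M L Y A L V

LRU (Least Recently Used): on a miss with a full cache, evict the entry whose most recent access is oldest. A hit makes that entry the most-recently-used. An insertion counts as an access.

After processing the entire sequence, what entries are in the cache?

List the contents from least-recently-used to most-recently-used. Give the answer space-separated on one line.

LRU simulation (capacity=4):
  1. access J: MISS. Cache (LRU->MRU): [J]
  2. access V: MISS. Cache (LRU->MRU): [J V]
  3. access A: MISS. Cache (LRU->MRU): [J V A]
  4. access A: HIT. Cache (LRU->MRU): [J V A]
  5. access I: MISS. Cache (LRU->MRU): [J V A I]
  6. access I: HIT. Cache (LRU->MRU): [J V A I]
  7. access M: MISS, evict J. Cache (LRU->MRU): [V A I M]
  8. access L: MISS, evict V. Cache (LRU->MRU): [A I M L]
  9. access I: HIT. Cache (LRU->MRU): [A M L I]
  10. access I: HIT. Cache (LRU->MRU): [A M L I]
  11. access M: HIT. Cache (LRU->MRU): [A L I M]
  12. access T: MISS, evict A. Cache (LRU->MRU): [L I M T]
  13. access A: MISS, evict L. Cache (LRU->MRU): [I M T A]
  14. access A: HIT. Cache (LRU->MRU): [I M T A]
  15. access Y: MISS, evict I. Cache (LRU->MRU): [M T A Y]
  16. access V: MISS, evict M. Cache (LRU->MRU): [T A Y V]
  17. access Y: HIT. Cache (LRU->MRU): [T A V Y]
  18. access M: MISS, evict T. Cache (LRU->MRU): [A V Y M]
  19. access L: MISS, evict A. Cache (LRU->MRU): [V Y M L]
  20. access Y: HIT. Cache (LRU->MRU): [V M L Y]
  21. access A: MISS, evict V. Cache (LRU->MRU): [M L Y A]
  22. access L: HIT. Cache (LRU->MRU): [M Y A L]
  23. access V: MISS, evict M. Cache (LRU->MRU): [Y A L V]
Total: 9 hits, 14 misses, 10 evictions

Answer: Y A L V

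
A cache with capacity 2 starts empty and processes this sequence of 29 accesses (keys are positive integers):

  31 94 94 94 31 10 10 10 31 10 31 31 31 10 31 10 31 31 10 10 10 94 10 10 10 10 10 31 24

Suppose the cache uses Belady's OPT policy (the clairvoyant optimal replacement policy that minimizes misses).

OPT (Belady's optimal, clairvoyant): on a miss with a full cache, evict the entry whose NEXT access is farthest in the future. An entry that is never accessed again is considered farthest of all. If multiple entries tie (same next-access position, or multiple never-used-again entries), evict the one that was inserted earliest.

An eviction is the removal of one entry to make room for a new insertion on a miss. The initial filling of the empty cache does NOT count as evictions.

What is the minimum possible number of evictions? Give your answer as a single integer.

Answer: 4

Derivation:
OPT (Belady) simulation (capacity=2):
  1. access 31: MISS. Cache: [31]
  2. access 94: MISS. Cache: [31 94]
  3. access 94: HIT. Next use of 94: step 4. Cache: [31 94]
  4. access 94: HIT. Next use of 94: step 22. Cache: [31 94]
  5. access 31: HIT. Next use of 31: step 9. Cache: [31 94]
  6. access 10: MISS, evict 94 (next use: step 22). Cache: [31 10]
  7. access 10: HIT. Next use of 10: step 8. Cache: [31 10]
  8. access 10: HIT. Next use of 10: step 10. Cache: [31 10]
  9. access 31: HIT. Next use of 31: step 11. Cache: [31 10]
  10. access 10: HIT. Next use of 10: step 14. Cache: [31 10]
  11. access 31: HIT. Next use of 31: step 12. Cache: [31 10]
  12. access 31: HIT. Next use of 31: step 13. Cache: [31 10]
  13. access 31: HIT. Next use of 31: step 15. Cache: [31 10]
  14. access 10: HIT. Next use of 10: step 16. Cache: [31 10]
  15. access 31: HIT. Next use of 31: step 17. Cache: [31 10]
  16. access 10: HIT. Next use of 10: step 19. Cache: [31 10]
  17. access 31: HIT. Next use of 31: step 18. Cache: [31 10]
  18. access 31: HIT. Next use of 31: step 28. Cache: [31 10]
  19. access 10: HIT. Next use of 10: step 20. Cache: [31 10]
  20. access 10: HIT. Next use of 10: step 21. Cache: [31 10]
  21. access 10: HIT. Next use of 10: step 23. Cache: [31 10]
  22. access 94: MISS, evict 31 (next use: step 28). Cache: [10 94]
  23. access 10: HIT. Next use of 10: step 24. Cache: [10 94]
  24. access 10: HIT. Next use of 10: step 25. Cache: [10 94]
  25. access 10: HIT. Next use of 10: step 26. Cache: [10 94]
  26. access 10: HIT. Next use of 10: step 27. Cache: [10 94]
  27. access 10: HIT. Next use of 10: never. Cache: [10 94]
  28. access 31: MISS, evict 10 (next use: never). Cache: [94 31]
  29. access 24: MISS, evict 94 (next use: never). Cache: [31 24]
Total: 23 hits, 6 misses, 4 evictions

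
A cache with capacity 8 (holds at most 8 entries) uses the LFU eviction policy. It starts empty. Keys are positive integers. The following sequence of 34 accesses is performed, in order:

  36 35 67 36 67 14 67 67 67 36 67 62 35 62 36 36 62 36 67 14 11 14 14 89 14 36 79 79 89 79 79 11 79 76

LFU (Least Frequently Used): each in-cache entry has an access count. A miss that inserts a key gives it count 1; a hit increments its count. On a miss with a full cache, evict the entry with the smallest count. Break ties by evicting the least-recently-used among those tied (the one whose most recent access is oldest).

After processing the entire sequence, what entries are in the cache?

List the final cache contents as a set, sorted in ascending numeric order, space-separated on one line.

LFU simulation (capacity=8):
  1. access 36: MISS. Cache: [36(c=1)]
  2. access 35: MISS. Cache: [36(c=1) 35(c=1)]
  3. access 67: MISS. Cache: [36(c=1) 35(c=1) 67(c=1)]
  4. access 36: HIT, count now 2. Cache: [35(c=1) 67(c=1) 36(c=2)]
  5. access 67: HIT, count now 2. Cache: [35(c=1) 36(c=2) 67(c=2)]
  6. access 14: MISS. Cache: [35(c=1) 14(c=1) 36(c=2) 67(c=2)]
  7. access 67: HIT, count now 3. Cache: [35(c=1) 14(c=1) 36(c=2) 67(c=3)]
  8. access 67: HIT, count now 4. Cache: [35(c=1) 14(c=1) 36(c=2) 67(c=4)]
  9. access 67: HIT, count now 5. Cache: [35(c=1) 14(c=1) 36(c=2) 67(c=5)]
  10. access 36: HIT, count now 3. Cache: [35(c=1) 14(c=1) 36(c=3) 67(c=5)]
  11. access 67: HIT, count now 6. Cache: [35(c=1) 14(c=1) 36(c=3) 67(c=6)]
  12. access 62: MISS. Cache: [35(c=1) 14(c=1) 62(c=1) 36(c=3) 67(c=6)]
  13. access 35: HIT, count now 2. Cache: [14(c=1) 62(c=1) 35(c=2) 36(c=3) 67(c=6)]
  14. access 62: HIT, count now 2. Cache: [14(c=1) 35(c=2) 62(c=2) 36(c=3) 67(c=6)]
  15. access 36: HIT, count now 4. Cache: [14(c=1) 35(c=2) 62(c=2) 36(c=4) 67(c=6)]
  16. access 36: HIT, count now 5. Cache: [14(c=1) 35(c=2) 62(c=2) 36(c=5) 67(c=6)]
  17. access 62: HIT, count now 3. Cache: [14(c=1) 35(c=2) 62(c=3) 36(c=5) 67(c=6)]
  18. access 36: HIT, count now 6. Cache: [14(c=1) 35(c=2) 62(c=3) 67(c=6) 36(c=6)]
  19. access 67: HIT, count now 7. Cache: [14(c=1) 35(c=2) 62(c=3) 36(c=6) 67(c=7)]
  20. access 14: HIT, count now 2. Cache: [35(c=2) 14(c=2) 62(c=3) 36(c=6) 67(c=7)]
  21. access 11: MISS. Cache: [11(c=1) 35(c=2) 14(c=2) 62(c=3) 36(c=6) 67(c=7)]
  22. access 14: HIT, count now 3. Cache: [11(c=1) 35(c=2) 62(c=3) 14(c=3) 36(c=6) 67(c=7)]
  23. access 14: HIT, count now 4. Cache: [11(c=1) 35(c=2) 62(c=3) 14(c=4) 36(c=6) 67(c=7)]
  24. access 89: MISS. Cache: [11(c=1) 89(c=1) 35(c=2) 62(c=3) 14(c=4) 36(c=6) 67(c=7)]
  25. access 14: HIT, count now 5. Cache: [11(c=1) 89(c=1) 35(c=2) 62(c=3) 14(c=5) 36(c=6) 67(c=7)]
  26. access 36: HIT, count now 7. Cache: [11(c=1) 89(c=1) 35(c=2) 62(c=3) 14(c=5) 67(c=7) 36(c=7)]
  27. access 79: MISS. Cache: [11(c=1) 89(c=1) 79(c=1) 35(c=2) 62(c=3) 14(c=5) 67(c=7) 36(c=7)]
  28. access 79: HIT, count now 2. Cache: [11(c=1) 89(c=1) 35(c=2) 79(c=2) 62(c=3) 14(c=5) 67(c=7) 36(c=7)]
  29. access 89: HIT, count now 2. Cache: [11(c=1) 35(c=2) 79(c=2) 89(c=2) 62(c=3) 14(c=5) 67(c=7) 36(c=7)]
  30. access 79: HIT, count now 3. Cache: [11(c=1) 35(c=2) 89(c=2) 62(c=3) 79(c=3) 14(c=5) 67(c=7) 36(c=7)]
  31. access 79: HIT, count now 4. Cache: [11(c=1) 35(c=2) 89(c=2) 62(c=3) 79(c=4) 14(c=5) 67(c=7) 36(c=7)]
  32. access 11: HIT, count now 2. Cache: [35(c=2) 89(c=2) 11(c=2) 62(c=3) 79(c=4) 14(c=5) 67(c=7) 36(c=7)]
  33. access 79: HIT, count now 5. Cache: [35(c=2) 89(c=2) 11(c=2) 62(c=3) 14(c=5) 79(c=5) 67(c=7) 36(c=7)]
  34. access 76: MISS, evict 35(c=2). Cache: [76(c=1) 89(c=2) 11(c=2) 62(c=3) 14(c=5) 79(c=5) 67(c=7) 36(c=7)]
Total: 25 hits, 9 misses, 1 evictions

Answer: 11 14 36 62 67 76 79 89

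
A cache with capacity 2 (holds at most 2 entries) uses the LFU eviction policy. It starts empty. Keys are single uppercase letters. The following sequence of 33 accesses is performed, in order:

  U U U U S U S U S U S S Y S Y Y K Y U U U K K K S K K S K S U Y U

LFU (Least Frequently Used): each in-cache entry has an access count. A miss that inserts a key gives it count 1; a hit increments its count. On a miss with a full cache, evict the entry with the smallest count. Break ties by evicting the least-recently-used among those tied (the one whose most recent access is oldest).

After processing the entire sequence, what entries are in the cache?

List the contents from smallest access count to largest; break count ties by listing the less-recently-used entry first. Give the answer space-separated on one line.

Answer: Y U

Derivation:
LFU simulation (capacity=2):
  1. access U: MISS. Cache: [U(c=1)]
  2. access U: HIT, count now 2. Cache: [U(c=2)]
  3. access U: HIT, count now 3. Cache: [U(c=3)]
  4. access U: HIT, count now 4. Cache: [U(c=4)]
  5. access S: MISS. Cache: [S(c=1) U(c=4)]
  6. access U: HIT, count now 5. Cache: [S(c=1) U(c=5)]
  7. access S: HIT, count now 2. Cache: [S(c=2) U(c=5)]
  8. access U: HIT, count now 6. Cache: [S(c=2) U(c=6)]
  9. access S: HIT, count now 3. Cache: [S(c=3) U(c=6)]
  10. access U: HIT, count now 7. Cache: [S(c=3) U(c=7)]
  11. access S: HIT, count now 4. Cache: [S(c=4) U(c=7)]
  12. access S: HIT, count now 5. Cache: [S(c=5) U(c=7)]
  13. access Y: MISS, evict S(c=5). Cache: [Y(c=1) U(c=7)]
  14. access S: MISS, evict Y(c=1). Cache: [S(c=1) U(c=7)]
  15. access Y: MISS, evict S(c=1). Cache: [Y(c=1) U(c=7)]
  16. access Y: HIT, count now 2. Cache: [Y(c=2) U(c=7)]
  17. access K: MISS, evict Y(c=2). Cache: [K(c=1) U(c=7)]
  18. access Y: MISS, evict K(c=1). Cache: [Y(c=1) U(c=7)]
  19. access U: HIT, count now 8. Cache: [Y(c=1) U(c=8)]
  20. access U: HIT, count now 9. Cache: [Y(c=1) U(c=9)]
  21. access U: HIT, count now 10. Cache: [Y(c=1) U(c=10)]
  22. access K: MISS, evict Y(c=1). Cache: [K(c=1) U(c=10)]
  23. access K: HIT, count now 2. Cache: [K(c=2) U(c=10)]
  24. access K: HIT, count now 3. Cache: [K(c=3) U(c=10)]
  25. access S: MISS, evict K(c=3). Cache: [S(c=1) U(c=10)]
  26. access K: MISS, evict S(c=1). Cache: [K(c=1) U(c=10)]
  27. access K: HIT, count now 2. Cache: [K(c=2) U(c=10)]
  28. access S: MISS, evict K(c=2). Cache: [S(c=1) U(c=10)]
  29. access K: MISS, evict S(c=1). Cache: [K(c=1) U(c=10)]
  30. access S: MISS, evict K(c=1). Cache: [S(c=1) U(c=10)]
  31. access U: HIT, count now 11. Cache: [S(c=1) U(c=11)]
  32. access Y: MISS, evict S(c=1). Cache: [Y(c=1) U(c=11)]
  33. access U: HIT, count now 12. Cache: [Y(c=1) U(c=12)]
Total: 19 hits, 14 misses, 12 evictions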